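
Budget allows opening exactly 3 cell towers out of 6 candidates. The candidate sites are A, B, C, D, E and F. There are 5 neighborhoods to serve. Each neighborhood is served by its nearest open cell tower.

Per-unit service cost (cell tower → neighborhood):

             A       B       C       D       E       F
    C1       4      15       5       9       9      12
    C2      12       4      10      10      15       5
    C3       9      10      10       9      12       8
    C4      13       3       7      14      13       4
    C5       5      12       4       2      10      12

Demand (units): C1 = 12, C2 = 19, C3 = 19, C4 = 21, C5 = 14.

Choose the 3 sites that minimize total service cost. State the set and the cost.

Choose A, B and D; total service cost 386.

With exactly 3 open, each neighborhood uses its cheapest among the chosen.
{A, B, D}: C1→A 4·12=48, C2→B 4·19=76, C3→A 9·19=171, C4→B 3·21=63, C5→D 2·14=28. Service cost 386.
{B, C, D}: service cost 398
{A, D, F}: service cost 407
Among all 20 size-3 choices, {A, B, D} is lowest.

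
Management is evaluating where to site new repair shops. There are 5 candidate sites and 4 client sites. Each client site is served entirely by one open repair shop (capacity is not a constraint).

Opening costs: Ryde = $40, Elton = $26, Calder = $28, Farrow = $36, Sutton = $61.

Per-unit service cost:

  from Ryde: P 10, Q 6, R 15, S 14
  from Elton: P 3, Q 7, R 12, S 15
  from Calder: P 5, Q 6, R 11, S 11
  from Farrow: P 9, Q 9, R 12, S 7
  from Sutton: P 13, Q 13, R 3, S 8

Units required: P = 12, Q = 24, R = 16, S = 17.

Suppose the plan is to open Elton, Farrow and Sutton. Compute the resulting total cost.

Each client site is assigned to its cheapest site among the open ones.
{Elton, Farrow, Sutton}: P→Elton 3·12=36, Q→Elton 7·24=168, R→Sutton 3·16=48, S→Farrow 7·17=119. Service 371; fixed 123; total 494.

Total cost: 494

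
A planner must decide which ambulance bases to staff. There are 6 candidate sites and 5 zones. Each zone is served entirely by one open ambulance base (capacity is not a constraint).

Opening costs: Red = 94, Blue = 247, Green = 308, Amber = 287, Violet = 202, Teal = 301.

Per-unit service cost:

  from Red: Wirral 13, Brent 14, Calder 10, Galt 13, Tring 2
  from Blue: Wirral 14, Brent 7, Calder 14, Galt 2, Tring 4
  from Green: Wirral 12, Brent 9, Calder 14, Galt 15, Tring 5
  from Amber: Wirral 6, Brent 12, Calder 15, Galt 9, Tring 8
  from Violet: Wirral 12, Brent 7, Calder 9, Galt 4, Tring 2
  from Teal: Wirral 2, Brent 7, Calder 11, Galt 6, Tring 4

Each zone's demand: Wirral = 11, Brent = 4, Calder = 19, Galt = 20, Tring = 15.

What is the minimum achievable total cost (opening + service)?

For any fixed open set, each zone goes to its cheapest open site; total = fixed + service.
{Violet}: Wirral→Violet 12·11=132, Brent→Violet 7·4=28, Calder→Violet 9·19=171, Galt→Violet 4·20=80, Tring→Violet 2·15=30. Service 441; fixed 202; total 643.
{Red, Violet}: service 441 + fixed 296 = 737
{Teal}: service 439 + fixed 301 = 740
{Red, Blue, Green, Amber, Violet, Teal}: service 291 + fixed 1439 = 1730
No other subset beats 643.

Minimum total cost: 643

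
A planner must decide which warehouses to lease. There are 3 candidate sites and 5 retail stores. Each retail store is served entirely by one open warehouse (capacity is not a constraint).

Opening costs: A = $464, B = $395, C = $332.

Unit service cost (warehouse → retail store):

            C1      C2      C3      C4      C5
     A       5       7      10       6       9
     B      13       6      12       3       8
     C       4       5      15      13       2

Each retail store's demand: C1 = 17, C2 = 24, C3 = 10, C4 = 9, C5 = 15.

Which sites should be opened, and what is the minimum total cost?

Open C only; minimum total cost 817.

For any fixed open set, each retail store goes to its cheapest open site; total = fixed + service.
{C}: C1→C 4·17=68, C2→C 5·24=120, C3→C 15·10=150, C4→C 13·9=117, C5→C 2·15=30. Service 485; fixed 332; total 817.
{A}: C1→A 5·17=85, C2→A 7·24=168, C3→A 10·10=100, C4→A 6·9=54, C5→A 9·15=135. Service 542; fixed 464; total 1006.
{B}: C1→B 13·17=221, C2→B 6·24=144, C3→B 12·10=120, C4→B 3·9=27, C5→B 8·15=120. Service 632; fixed 395; total 1027.
{A, B, C}: C1→C 4·17=68, C2→C 5·24=120, C3→A 10·10=100, C4→B 3·9=27, C5→C 2·15=30. Service 345; fixed 1191; total 1536.
No other subset beats 817.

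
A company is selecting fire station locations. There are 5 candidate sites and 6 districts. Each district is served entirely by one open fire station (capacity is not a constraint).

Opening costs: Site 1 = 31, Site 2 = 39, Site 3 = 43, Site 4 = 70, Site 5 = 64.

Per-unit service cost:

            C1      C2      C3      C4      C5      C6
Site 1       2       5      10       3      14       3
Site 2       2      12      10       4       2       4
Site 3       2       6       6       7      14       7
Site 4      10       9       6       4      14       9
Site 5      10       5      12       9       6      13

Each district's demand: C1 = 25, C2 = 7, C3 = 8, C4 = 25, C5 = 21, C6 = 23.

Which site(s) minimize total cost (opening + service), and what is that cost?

Open Site 1 and Site 2; minimum total cost 421.

For any fixed open set, each district goes to its cheapest open site; total = fixed + service.
{Site 1, Site 2}: C1→Site 1 2·25=50, C2→Site 1 5·7=35, C3→Site 1 10·8=80, C4→Site 1 3·25=75, C5→Site 2 2·21=42, C6→Site 1 3·23=69. Service 351; fixed 70; total 421.
{Site 1, Site 2, Site 3}: service 319 + fixed 113 = 432
{Site 2, Site 3}: service 374 + fixed 82 = 456
{Site 1, Site 2, Site 3, Site 4, Site 5}: service 319 + fixed 247 = 566
No other subset beats 421.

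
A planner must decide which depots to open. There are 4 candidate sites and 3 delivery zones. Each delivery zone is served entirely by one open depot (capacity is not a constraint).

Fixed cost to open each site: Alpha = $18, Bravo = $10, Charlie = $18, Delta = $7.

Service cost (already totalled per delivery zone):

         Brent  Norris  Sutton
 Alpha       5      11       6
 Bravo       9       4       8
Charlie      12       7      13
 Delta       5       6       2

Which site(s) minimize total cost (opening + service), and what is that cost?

Open Delta only; minimum total cost 20.

For any fixed open set, each delivery zone goes to its cheapest open site; total = fixed + service.
{Delta}: Brent→Delta 5, Norris→Delta 6, Sutton→Delta 2. Service 13; fixed 7; total 20.
{Bravo, Delta}: service 11 + fixed 17 = 28
{Bravo}: service 21 + fixed 10 = 31
{Alpha, Bravo, Charlie, Delta}: service 11 + fixed 53 = 64
No other subset beats 20.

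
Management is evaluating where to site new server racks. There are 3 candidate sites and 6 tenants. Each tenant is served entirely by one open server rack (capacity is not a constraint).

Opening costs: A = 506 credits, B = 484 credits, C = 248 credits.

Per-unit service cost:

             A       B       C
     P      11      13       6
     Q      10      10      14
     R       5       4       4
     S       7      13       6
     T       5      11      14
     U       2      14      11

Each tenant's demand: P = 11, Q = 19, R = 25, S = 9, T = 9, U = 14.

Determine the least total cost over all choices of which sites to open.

Minimum total cost: 1014

For any fixed open set, each tenant goes to its cheapest open site; total = fixed + service.
{C}: P→C 6·11=66, Q→C 14·19=266, R→C 4·25=100, S→C 6·9=54, T→C 14·9=126, U→C 11·14=154. Service 766; fixed 248; total 1014.
{A}: service 572 + fixed 506 = 1078
{A, C}: service 483 + fixed 754 = 1237
{A, B, C}: P→C 6·11=66, Q→A 10·19=190, R→B 4·25=100, S→C 6·9=54, T→A 5·9=45, U→A 2·14=28. Service 483; fixed 1238; total 1721.
(All 7 nonempty subsets were checked; C only is lowest.)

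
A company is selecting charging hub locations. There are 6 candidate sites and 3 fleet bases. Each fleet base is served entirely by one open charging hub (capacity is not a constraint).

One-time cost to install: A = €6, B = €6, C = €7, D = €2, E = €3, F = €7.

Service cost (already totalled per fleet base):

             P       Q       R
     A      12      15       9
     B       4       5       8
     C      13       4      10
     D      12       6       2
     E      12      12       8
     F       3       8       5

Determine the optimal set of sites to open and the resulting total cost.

For any fixed open set, each fleet base goes to its cheapest open site; total = fixed + service.
{B, D}: P→B 4, Q→B 5, R→D 2. Service 11; fixed 8; total 19.
{D, F}: service 11 + fixed 9 = 20
{B, D, E}: service 11 + fixed 11 = 22
{A, B, C, D, E, F}: service 9 + fixed 31 = 40
No other subset beats 19.

Open B and D; minimum total cost 19.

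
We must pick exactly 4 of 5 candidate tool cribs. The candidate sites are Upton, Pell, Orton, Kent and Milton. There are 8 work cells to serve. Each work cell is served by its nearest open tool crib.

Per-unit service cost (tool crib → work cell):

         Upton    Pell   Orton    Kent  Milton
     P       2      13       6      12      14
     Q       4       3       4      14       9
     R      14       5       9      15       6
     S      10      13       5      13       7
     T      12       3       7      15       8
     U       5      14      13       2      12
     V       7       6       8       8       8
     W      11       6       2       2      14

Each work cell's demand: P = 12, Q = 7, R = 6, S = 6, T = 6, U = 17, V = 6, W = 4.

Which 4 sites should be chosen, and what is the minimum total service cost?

Choose Upton, Pell, Orton and Kent; total service cost 201.

With exactly 4 open, each work cell uses its cheapest among the chosen.
{Upton, Pell, Orton, Kent}: P→Upton 2·12=24, Q→Pell 3·7=21, R→Pell 5·6=30, S→Orton 5·6=30, T→Pell 3·6=18, U→Kent 2·17=34, V→Pell 6·6=36, W→Orton 2·4=8. Service cost 201.
{Upton, Pell, Kent, Milton}: service cost 213
{Upton, Orton, Kent, Milton}: service cost 244
Among all 5 size-4 choices, {Upton, Pell, Orton, Kent} is lowest.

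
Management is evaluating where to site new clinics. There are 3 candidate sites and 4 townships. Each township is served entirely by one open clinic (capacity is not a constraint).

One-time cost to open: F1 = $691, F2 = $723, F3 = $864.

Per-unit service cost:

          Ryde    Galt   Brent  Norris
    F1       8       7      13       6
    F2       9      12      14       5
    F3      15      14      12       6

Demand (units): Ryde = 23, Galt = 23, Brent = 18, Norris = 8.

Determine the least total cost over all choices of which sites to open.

For any fixed open set, each township goes to its cheapest open site; total = fixed + service.
{F1}: Ryde→F1 8·23=184, Galt→F1 7·23=161, Brent→F1 13·18=234, Norris→F1 6·8=48. Service 627; fixed 691; total 1318.
{F2}: service 775 + fixed 723 = 1498
{F3}: Ryde→F3 15·23=345, Galt→F3 14·23=322, Brent→F3 12·18=216, Norris→F3 6·8=48. Service 931; fixed 864; total 1795.
{F1, F2, F3}: service 601 + fixed 2278 = 2879
No other subset beats 1318.

Minimum total cost: 1318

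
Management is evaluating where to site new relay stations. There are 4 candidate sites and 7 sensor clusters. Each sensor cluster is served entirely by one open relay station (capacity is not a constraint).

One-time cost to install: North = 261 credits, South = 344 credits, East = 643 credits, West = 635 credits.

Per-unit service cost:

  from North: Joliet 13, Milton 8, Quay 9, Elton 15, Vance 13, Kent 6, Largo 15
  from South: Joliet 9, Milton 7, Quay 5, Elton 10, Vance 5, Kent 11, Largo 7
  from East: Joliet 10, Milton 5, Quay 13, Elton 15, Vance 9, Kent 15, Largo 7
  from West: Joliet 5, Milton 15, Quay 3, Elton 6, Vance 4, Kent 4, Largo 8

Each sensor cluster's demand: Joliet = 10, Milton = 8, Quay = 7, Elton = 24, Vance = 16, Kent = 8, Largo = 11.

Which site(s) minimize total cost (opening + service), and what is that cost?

For any fixed open set, each sensor cluster goes to its cheapest open site; total = fixed + service.
{South}: Joliet→South 9·10=90, Milton→South 7·8=56, Quay→South 5·7=35, Elton→South 10·24=240, Vance→South 5·16=80, Kent→South 11·8=88, Largo→South 7·11=77. Service 666; fixed 344; total 1010.
{West}: Joliet→West 5·10=50, Milton→West 15·8=120, Quay→West 3·7=21, Elton→West 6·24=144, Vance→West 4·16=64, Kent→West 4·8=32, Largo→West 8·11=88. Service 519; fixed 635; total 1154.
{North, South}: service 626 + fixed 605 = 1231
{North, South, East, West}: service 428 + fixed 1883 = 2311
No other subset beats 1010.

Open South only; minimum total cost 1010.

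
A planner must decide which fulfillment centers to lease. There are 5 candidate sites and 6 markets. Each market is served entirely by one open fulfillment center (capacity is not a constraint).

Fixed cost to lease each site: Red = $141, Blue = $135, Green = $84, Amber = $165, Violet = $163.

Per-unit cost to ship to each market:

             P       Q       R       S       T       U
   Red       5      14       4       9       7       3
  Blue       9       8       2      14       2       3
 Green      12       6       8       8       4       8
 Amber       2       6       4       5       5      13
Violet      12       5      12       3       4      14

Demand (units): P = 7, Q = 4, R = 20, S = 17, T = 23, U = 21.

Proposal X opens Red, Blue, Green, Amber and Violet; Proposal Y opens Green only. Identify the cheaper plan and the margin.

Proposal X: {Red, Blue, Green, Amber, Violet}: P→Amber 2·7=14, Q→Violet 5·4=20, R→Blue 2·20=40, S→Violet 3·17=51, T→Blue 2·23=46, U→Red 3·21=63. Service 234; fixed 688; total 922.
Proposal Y: {Green}: P→Green 12·7=84, Q→Green 6·4=24, R→Green 8·20=160, S→Green 8·17=136, T→Green 4·23=92, U→Green 8·21=168. Service 664; fixed 84; total 748.
Difference: |922 − 748| = 174.

Proposal Y is cheaper by 174.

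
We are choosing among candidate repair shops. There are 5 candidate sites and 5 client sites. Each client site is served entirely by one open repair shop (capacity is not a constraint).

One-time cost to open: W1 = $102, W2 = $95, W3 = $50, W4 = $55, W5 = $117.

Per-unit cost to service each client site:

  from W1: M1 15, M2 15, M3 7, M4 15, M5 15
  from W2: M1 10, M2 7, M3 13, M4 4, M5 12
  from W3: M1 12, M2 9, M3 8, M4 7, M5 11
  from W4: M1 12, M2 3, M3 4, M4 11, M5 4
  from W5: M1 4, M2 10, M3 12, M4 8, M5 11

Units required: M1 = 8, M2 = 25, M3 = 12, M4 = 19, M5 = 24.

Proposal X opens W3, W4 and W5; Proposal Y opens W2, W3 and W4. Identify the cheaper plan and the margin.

Proposal X: {W3, W4, W5}: M1→W5 4·8=32, M2→W4 3·25=75, M3→W4 4·12=48, M4→W3 7·19=133, M5→W4 4·24=96. Service 384; fixed 222; total 606.
Proposal Y: {W2, W3, W4}: M1→W2 10·8=80, M2→W4 3·25=75, M3→W4 4·12=48, M4→W2 4·19=76, M5→W4 4·24=96. Service 375; fixed 200; total 575.
Difference: |606 − 575| = 31.

Proposal Y is cheaper by 31.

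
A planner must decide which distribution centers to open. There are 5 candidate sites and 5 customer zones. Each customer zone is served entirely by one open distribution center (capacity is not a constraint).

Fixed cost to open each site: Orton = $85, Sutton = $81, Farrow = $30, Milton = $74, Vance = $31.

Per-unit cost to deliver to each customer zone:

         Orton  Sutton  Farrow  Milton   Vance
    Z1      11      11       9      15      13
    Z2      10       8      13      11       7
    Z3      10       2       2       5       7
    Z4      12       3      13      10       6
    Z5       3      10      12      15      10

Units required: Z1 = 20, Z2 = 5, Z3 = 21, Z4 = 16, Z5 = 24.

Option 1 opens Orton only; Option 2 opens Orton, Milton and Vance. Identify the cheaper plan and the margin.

Option 2 is cheaper by 111.

Option 1: {Orton}: Z1→Orton 11·20=220, Z2→Orton 10·5=50, Z3→Orton 10·21=210, Z4→Orton 12·16=192, Z5→Orton 3·24=72. Service 744; fixed 85; total 829.
Option 2: {Orton, Milton, Vance}: Z1→Orton 11·20=220, Z2→Vance 7·5=35, Z3→Milton 5·21=105, Z4→Vance 6·16=96, Z5→Orton 3·24=72. Service 528; fixed 190; total 718.
Difference: |829 − 718| = 111.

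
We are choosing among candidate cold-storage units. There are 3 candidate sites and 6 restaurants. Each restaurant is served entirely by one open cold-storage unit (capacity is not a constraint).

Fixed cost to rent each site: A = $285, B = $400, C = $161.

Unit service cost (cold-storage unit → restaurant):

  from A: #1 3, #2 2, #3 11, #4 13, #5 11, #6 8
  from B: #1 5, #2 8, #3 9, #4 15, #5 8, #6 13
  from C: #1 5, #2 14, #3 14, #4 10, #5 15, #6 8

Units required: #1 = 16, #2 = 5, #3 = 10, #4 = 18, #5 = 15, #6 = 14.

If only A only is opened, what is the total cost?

Total cost: 964

Each restaurant is assigned to its cheapest site among the open ones.
{A}: #1→A 3·16=48, #2→A 2·5=10, #3→A 11·10=110, #4→A 13·18=234, #5→A 11·15=165, #6→A 8·14=112. Service 679; fixed 285; total 964.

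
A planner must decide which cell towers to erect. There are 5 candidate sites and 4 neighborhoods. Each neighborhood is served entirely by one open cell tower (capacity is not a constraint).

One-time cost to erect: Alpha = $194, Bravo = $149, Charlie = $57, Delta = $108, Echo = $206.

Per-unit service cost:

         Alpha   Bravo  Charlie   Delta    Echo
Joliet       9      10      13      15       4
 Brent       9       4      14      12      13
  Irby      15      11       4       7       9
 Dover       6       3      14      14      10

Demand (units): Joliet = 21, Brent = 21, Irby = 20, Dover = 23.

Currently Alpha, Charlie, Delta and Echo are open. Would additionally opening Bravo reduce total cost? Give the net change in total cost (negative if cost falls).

Current service cost with {Alpha, Charlie, Delta, Echo}: 491.
Adding Bravo: each neighborhood re-picks its cheapest; new service cost 317, saving 174.
Extra fixed cost: 149. Net change = 149 − 174 = -25.
(Totals: 1056 → 1031.)

Yes — net change −25 (cost falls by 25).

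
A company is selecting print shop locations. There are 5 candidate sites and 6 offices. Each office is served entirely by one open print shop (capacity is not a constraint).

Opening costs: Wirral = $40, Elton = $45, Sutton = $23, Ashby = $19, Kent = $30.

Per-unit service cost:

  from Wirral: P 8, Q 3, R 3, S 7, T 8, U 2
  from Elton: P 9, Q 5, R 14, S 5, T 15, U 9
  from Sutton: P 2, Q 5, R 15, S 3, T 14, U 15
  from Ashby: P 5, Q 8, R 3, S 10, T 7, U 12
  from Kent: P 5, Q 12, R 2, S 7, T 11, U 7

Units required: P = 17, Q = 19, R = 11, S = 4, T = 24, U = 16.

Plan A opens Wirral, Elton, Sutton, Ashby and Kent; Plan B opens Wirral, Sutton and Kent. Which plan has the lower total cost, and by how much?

Plan B is cheaper by 40.

Plan A: {Wirral, Elton, Sutton, Ashby, Kent}: P→Sutton 2·17=34, Q→Wirral 3·19=57, R→Kent 2·11=22, S→Sutton 3·4=12, T→Ashby 7·24=168, U→Wirral 2·16=32. Service 325; fixed 157; total 482.
Plan B: {Wirral, Sutton, Kent}: P→Sutton 2·17=34, Q→Wirral 3·19=57, R→Kent 2·11=22, S→Sutton 3·4=12, T→Wirral 8·24=192, U→Wirral 2·16=32. Service 349; fixed 93; total 442.
Difference: |482 − 442| = 40.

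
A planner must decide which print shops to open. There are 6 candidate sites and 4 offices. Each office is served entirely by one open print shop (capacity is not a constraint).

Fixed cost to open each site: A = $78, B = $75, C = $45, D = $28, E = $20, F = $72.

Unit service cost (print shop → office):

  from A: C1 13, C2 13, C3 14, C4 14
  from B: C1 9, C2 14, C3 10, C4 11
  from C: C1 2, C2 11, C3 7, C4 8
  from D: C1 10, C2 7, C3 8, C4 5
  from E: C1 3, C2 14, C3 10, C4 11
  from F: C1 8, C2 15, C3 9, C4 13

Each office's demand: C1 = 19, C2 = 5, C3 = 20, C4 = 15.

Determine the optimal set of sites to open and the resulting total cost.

For any fixed open set, each office goes to its cheapest open site; total = fixed + service.
{C, D}: C1→C 2·19=38, C2→D 7·5=35, C3→C 7·20=140, C4→D 5·15=75. Service 288; fixed 73; total 361.
{D, E}: service 327 + fixed 48 = 375
{C, D, E}: service 288 + fixed 93 = 381
{A, B, C, D, E, F}: service 288 + fixed 318 = 606
No other subset beats 361.

Open C and D; minimum total cost 361.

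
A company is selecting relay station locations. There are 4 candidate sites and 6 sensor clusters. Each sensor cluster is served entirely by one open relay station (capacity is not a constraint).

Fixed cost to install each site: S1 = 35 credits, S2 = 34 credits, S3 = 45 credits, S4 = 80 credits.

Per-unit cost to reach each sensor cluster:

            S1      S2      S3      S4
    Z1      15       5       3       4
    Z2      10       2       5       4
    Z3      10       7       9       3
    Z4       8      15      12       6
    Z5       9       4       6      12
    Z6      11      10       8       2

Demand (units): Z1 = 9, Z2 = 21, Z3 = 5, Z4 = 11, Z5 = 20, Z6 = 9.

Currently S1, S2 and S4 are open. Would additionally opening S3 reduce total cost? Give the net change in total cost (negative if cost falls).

Current service cost with {S1, S2, S4}: 257.
Adding S3: each sensor cluster re-picks its cheapest; new service cost 248, saving 9.
Extra fixed cost: 45. Net change = 45 − 9 = 36.
(Totals: 406 → 442.)

No — net change +36 (cost rises by 36).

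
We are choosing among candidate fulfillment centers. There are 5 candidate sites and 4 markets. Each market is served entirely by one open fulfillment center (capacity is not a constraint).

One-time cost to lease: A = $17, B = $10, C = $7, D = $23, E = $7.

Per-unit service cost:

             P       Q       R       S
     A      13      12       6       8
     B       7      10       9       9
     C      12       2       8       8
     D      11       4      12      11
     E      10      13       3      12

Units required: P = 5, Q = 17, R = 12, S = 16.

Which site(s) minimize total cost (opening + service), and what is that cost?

Open B, C and E; minimum total cost 257.

For any fixed open set, each market goes to its cheapest open site; total = fixed + service.
{B, C, E}: P→B 7·5=35, Q→C 2·17=34, R→E 3·12=36, S→C 8·16=128. Service 233; fixed 24; total 257.
{C, E}: service 248 + fixed 14 = 262
{A, B, C, E}: service 233 + fixed 41 = 274
{A, B, C, D, E}: service 233 + fixed 64 = 297
No other subset beats 257.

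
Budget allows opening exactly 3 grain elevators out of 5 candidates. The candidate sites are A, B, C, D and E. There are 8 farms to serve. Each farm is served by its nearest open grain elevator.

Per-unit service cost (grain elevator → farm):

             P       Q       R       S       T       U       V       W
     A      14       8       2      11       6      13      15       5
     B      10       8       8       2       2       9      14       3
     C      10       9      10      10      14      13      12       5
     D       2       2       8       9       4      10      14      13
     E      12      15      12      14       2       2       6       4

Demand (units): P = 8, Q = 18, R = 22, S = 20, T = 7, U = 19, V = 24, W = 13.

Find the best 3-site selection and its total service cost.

Choose B, D and E; total service cost 503.

With exactly 3 open, each farm uses its cheapest among the chosen.
{B, D, E}: P→D 2·8=16, Q→D 2·18=36, R→B 8·22=176, S→B 2·20=40, T→B 2·7=14, U→E 2·19=38, V→E 6·24=144, W→B 3·13=39. Service cost 503.
{A, D, E}: service cost 524
{A, B, E}: service cost 543
Among all 10 size-3 choices, {B, D, E} is lowest.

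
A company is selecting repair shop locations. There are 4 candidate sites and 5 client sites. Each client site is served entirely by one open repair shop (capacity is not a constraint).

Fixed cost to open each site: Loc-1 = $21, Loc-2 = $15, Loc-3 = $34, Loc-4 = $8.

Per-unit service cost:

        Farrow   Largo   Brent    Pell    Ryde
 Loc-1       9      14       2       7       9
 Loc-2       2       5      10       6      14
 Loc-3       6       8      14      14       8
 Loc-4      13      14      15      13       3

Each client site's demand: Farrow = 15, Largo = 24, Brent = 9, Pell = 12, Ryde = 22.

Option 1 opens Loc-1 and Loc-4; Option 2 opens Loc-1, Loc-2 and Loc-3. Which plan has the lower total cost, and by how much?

Option 1: {Loc-1, Loc-4}: Farrow→Loc-1 9·15=135, Largo→Loc-1 14·24=336, Brent→Loc-1 2·9=18, Pell→Loc-1 7·12=84, Ryde→Loc-4 3·22=66. Service 639; fixed 29; total 668.
Option 2: {Loc-1, Loc-2, Loc-3}: Farrow→Loc-2 2·15=30, Largo→Loc-2 5·24=120, Brent→Loc-1 2·9=18, Pell→Loc-2 6·12=72, Ryde→Loc-3 8·22=176. Service 416; fixed 70; total 486.
Difference: |668 − 486| = 182.

Option 2 is cheaper by 182.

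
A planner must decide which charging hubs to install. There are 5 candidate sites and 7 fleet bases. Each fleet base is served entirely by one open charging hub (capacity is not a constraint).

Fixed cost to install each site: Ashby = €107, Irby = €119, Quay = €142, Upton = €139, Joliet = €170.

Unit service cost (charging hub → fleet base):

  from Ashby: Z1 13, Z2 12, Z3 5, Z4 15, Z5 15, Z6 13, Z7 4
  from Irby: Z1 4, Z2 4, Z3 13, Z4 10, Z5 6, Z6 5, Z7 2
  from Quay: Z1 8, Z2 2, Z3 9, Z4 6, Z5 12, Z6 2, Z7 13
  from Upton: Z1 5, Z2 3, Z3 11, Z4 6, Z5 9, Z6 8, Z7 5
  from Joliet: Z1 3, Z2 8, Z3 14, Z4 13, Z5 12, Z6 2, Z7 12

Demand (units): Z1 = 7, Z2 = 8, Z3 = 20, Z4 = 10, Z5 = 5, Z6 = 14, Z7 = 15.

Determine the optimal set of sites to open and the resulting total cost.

Open Ashby and Irby; minimum total cost 616.

For any fixed open set, each fleet base goes to its cheapest open site; total = fixed + service.
{Ashby, Irby}: Z1→Irby 4·7=28, Z2→Irby 4·8=32, Z3→Ashby 5·20=100, Z4→Irby 10·10=100, Z5→Irby 6·5=30, Z6→Irby 5·14=70, Z7→Irby 2·15=30. Service 390; fixed 226; total 616.
{Ashby, Quay}: service 380 + fixed 249 = 629
{Irby, Quay}: service 372 + fixed 261 = 633
{Ashby, Irby, Quay, Upton, Joliet}: Z1→Joliet 3·7=21, Z2→Quay 2·8=16, Z3→Ashby 5·20=100, Z4→Quay 6·10=60, Z5→Irby 6·5=30, Z6→Quay 2·14=28, Z7→Irby 2·15=30. Service 285; fixed 677; total 962.
No other subset beats 616.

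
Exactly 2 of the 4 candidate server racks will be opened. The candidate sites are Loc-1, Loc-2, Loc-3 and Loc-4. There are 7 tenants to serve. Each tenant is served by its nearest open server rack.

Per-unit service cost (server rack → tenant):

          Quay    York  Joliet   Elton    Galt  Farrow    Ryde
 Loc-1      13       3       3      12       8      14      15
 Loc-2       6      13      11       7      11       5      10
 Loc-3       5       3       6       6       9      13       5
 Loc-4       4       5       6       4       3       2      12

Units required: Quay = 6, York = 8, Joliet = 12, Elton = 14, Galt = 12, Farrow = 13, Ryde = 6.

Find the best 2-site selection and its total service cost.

With exactly 2 open, each tenant uses its cheapest among the chosen.
{Loc-3, Loc-4}: Quay→Loc-4 4·6=24, York→Loc-3 3·8=24, Joliet→Loc-3 6·12=72, Elton→Loc-4 4·14=56, Galt→Loc-4 3·12=36, Farrow→Loc-4 2·13=26, Ryde→Loc-3 5·6=30. Service cost 268.
{Loc-1, Loc-4}: service cost 274
{Loc-2, Loc-4}: service cost 314
Among all 6 size-2 choices, {Loc-3, Loc-4} is lowest.

Choose Loc-3 and Loc-4; total service cost 268.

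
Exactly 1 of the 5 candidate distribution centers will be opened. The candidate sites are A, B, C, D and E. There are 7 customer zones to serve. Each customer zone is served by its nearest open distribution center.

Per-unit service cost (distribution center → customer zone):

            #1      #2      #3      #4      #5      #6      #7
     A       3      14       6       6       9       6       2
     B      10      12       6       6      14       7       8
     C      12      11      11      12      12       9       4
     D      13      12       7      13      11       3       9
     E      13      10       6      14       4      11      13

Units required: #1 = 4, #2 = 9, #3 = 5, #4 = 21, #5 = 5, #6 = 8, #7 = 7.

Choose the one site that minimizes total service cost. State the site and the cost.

With exactly 1 open, each customer zone uses its cheapest among the chosen.
{A}: #1→A 3·4=12, #2→A 14·9=126, #3→A 6·5=30, #4→A 6·21=126, #5→A 9·5=45, #6→A 6·8=48, #7→A 2·7=14. Service cost 401.
{B}: service cost 486
{D}: service cost 610
Among all 5 size-1 choices, {A} is lowest.

Choose A only; total service cost 401.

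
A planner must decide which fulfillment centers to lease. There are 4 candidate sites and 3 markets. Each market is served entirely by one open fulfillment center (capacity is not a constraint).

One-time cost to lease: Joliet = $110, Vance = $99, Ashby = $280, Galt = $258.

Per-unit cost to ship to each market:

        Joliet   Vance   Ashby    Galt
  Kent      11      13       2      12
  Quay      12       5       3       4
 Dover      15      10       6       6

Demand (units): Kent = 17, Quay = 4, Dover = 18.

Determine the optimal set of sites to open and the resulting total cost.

Open Ashby only; minimum total cost 434.

For any fixed open set, each market goes to its cheapest open site; total = fixed + service.
{Ashby}: Kent→Ashby 2·17=34, Quay→Ashby 3·4=12, Dover→Ashby 6·18=108. Service 154; fixed 280; total 434.
{Vance}: Kent→Vance 13·17=221, Quay→Vance 5·4=20, Dover→Vance 10·18=180. Service 421; fixed 99; total 520.
{Vance, Ashby}: service 154 + fixed 379 = 533
{Joliet, Vance, Ashby, Galt}: service 154 + fixed 747 = 901
(All 15 nonempty subsets were checked; Ashby only is lowest.)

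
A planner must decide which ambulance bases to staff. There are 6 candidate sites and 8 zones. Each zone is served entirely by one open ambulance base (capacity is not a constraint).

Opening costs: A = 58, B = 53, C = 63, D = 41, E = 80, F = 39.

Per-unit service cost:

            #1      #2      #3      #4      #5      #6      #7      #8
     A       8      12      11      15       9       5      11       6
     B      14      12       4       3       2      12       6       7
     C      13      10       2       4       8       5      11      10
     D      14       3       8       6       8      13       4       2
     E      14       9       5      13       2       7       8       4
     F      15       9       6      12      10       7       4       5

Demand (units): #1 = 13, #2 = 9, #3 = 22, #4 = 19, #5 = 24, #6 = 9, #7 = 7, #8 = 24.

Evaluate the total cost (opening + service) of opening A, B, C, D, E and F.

Each zone is assigned to its cheapest site among the open ones.
{A, B, C, D, E, F}: #1→A 8·13=104, #2→D 3·9=27, #3→C 2·22=44, #4→B 3·19=57, #5→B 2·24=48, #6→A 5·9=45, #7→D 4·7=28, #8→D 2·24=48. Service 401; fixed 334; total 735.

Total cost: 735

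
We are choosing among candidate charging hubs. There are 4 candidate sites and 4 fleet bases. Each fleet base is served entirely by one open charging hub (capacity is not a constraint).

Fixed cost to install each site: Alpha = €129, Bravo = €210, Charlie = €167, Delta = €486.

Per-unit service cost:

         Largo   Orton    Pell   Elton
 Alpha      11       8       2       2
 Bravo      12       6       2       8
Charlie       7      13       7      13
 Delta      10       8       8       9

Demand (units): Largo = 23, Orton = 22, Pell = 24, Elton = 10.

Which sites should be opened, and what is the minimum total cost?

Open Alpha only; minimum total cost 626.

For any fixed open set, each fleet base goes to its cheapest open site; total = fixed + service.
{Alpha}: Largo→Alpha 11·23=253, Orton→Alpha 8·22=176, Pell→Alpha 2·24=48, Elton→Alpha 2·10=20. Service 497; fixed 129; total 626.
{Alpha, Charlie}: service 405 + fixed 296 = 701
{Bravo}: service 536 + fixed 210 = 746
{Alpha, Bravo, Charlie, Delta}: Largo→Charlie 7·23=161, Orton→Bravo 6·22=132, Pell→Alpha 2·24=48, Elton→Alpha 2·10=20. Service 361; fixed 992; total 1353.
No other subset beats 626.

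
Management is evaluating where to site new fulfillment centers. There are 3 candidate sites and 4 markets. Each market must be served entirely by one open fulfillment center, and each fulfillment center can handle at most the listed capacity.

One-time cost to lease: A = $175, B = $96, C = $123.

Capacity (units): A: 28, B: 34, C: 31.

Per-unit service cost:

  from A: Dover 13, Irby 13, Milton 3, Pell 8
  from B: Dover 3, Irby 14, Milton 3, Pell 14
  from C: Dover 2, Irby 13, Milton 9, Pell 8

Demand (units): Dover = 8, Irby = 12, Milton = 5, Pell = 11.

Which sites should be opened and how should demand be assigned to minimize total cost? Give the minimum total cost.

Minimum total cost: 494

Open {B, C}: Dover→C 2·8=16, Irby→C 13·12=156, Milton→B 3·5=15, Pell→C 8·11=88.
Loads: B carries 5/34, C carries 31/31. Service 275; fixed 219; total 494.
Next best feasible plan costs 502.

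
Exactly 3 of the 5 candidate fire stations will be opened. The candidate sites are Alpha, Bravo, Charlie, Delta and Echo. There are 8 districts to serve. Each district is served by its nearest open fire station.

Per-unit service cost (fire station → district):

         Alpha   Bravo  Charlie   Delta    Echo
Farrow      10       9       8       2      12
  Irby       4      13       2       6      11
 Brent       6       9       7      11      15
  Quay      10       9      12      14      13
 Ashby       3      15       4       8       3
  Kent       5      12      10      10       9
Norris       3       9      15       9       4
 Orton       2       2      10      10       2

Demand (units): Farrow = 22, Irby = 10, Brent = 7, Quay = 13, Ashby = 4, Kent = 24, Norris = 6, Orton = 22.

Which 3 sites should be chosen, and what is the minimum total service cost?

Choose Alpha, Charlie and Delta; total service cost 430.

With exactly 3 open, each district uses its cheapest among the chosen.
{Alpha, Charlie, Delta}: Farrow→Delta 2·22=44, Irby→Charlie 2·10=20, Brent→Alpha 6·7=42, Quay→Alpha 10·13=130, Ashby→Alpha 3·4=12, Kent→Alpha 5·24=120, Norris→Alpha 3·6=18, Orton→Alpha 2·22=44. Service cost 430.
{Alpha, Bravo, Delta}: service cost 437
{Alpha, Delta, Echo}: service cost 450
Among all 10 size-3 choices, {Alpha, Charlie, Delta} is lowest.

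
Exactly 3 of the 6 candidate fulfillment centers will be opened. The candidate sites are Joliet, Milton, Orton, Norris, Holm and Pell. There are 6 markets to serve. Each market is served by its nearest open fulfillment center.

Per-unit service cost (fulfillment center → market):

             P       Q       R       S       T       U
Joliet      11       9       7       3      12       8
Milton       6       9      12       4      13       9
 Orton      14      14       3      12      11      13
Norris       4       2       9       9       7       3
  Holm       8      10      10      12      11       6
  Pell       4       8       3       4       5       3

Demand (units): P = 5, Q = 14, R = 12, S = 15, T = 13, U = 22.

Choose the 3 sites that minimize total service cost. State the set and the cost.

With exactly 3 open, each market uses its cheapest among the chosen.
{Joliet, Norris, Pell}: P→Norris 4·5=20, Q→Norris 2·14=28, R→Pell 3·12=36, S→Joliet 3·15=45, T→Pell 5·13=65, U→Norris 3·22=66. Service cost 260.
{Milton, Norris, Pell}: service cost 275
{Orton, Norris, Pell}: service cost 275
Among all 20 size-3 choices, {Joliet, Norris, Pell} is lowest.

Choose Joliet, Norris and Pell; total service cost 260.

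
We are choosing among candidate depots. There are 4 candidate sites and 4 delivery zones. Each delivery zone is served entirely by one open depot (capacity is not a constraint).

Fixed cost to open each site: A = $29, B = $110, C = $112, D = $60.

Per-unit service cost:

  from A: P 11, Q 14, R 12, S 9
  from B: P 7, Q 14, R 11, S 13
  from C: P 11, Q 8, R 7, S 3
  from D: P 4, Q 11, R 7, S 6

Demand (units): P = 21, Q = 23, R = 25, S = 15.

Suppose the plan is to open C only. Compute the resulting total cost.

Each delivery zone is assigned to its cheapest site among the open ones.
{C}: P→C 11·21=231, Q→C 8·23=184, R→C 7·25=175, S→C 3·15=45. Service 635; fixed 112; total 747.

Total cost: 747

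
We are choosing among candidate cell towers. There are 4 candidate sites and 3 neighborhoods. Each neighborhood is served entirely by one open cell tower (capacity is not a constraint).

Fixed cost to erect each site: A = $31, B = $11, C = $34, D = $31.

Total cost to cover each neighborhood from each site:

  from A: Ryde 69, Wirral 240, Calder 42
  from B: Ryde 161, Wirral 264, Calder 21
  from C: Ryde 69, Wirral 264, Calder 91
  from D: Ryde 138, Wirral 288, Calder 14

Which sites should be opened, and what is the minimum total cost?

Open A and B; minimum total cost 372.

For any fixed open set, each neighborhood goes to its cheapest open site; total = fixed + service.
{A, B}: Ryde→A 69, Wirral→A 240, Calder→B 21. Service 330; fixed 42; total 372.
{A}: service 351 + fixed 31 = 382
{A, D}: Ryde→A 69, Wirral→A 240, Calder→D 14. Service 323; fixed 62; total 385.
{A, B, C, D}: service 323 + fixed 107 = 430
No other subset beats 372.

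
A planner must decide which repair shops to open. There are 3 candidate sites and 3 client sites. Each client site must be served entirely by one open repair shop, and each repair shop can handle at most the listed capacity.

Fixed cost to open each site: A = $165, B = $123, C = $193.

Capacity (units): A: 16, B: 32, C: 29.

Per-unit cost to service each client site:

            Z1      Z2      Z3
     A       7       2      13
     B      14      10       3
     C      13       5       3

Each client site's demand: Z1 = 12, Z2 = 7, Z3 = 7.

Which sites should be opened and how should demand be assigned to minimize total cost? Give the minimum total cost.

Minimum total cost: 382

Open {B}: Z1→B 14·12=168, Z2→B 10·7=70, Z3→B 3·7=21.
Loads: B carries 26/32. Service 259; fixed 123; total 382.
Next best feasible plan costs 405.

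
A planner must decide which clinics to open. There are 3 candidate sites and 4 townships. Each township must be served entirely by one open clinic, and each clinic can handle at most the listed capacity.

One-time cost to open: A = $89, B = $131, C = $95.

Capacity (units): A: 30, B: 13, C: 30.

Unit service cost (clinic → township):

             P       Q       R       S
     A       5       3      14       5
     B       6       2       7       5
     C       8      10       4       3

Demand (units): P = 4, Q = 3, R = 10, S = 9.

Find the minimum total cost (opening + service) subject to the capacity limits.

Open {C}: P→C 8·4=32, Q→C 10·3=30, R→C 4·10=40, S→C 3·9=27.
Loads: C carries 26/30. Service 129; fixed 95; total 224.
Next best feasible plan costs 280.

Minimum total cost: 224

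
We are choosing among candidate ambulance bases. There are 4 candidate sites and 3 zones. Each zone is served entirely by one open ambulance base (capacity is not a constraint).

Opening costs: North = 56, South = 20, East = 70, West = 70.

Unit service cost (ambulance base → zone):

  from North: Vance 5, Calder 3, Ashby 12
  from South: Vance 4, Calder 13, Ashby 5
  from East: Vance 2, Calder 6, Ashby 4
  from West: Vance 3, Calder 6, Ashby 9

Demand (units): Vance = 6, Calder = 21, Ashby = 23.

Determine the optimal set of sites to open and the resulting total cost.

For any fixed open set, each zone goes to its cheapest open site; total = fixed + service.
{North, South}: Vance→South 4·6=24, Calder→North 3·21=63, Ashby→South 5·23=115. Service 202; fixed 76; total 278.
{North, East}: service 167 + fixed 126 = 293
{East}: Vance→East 2·6=12, Calder→East 6·21=126, Ashby→East 4·23=92. Service 230; fixed 70; total 300.
{North, South, East, West}: Vance→East 2·6=12, Calder→North 3·21=63, Ashby→East 4·23=92. Service 167; fixed 216; total 383.
No other subset beats 278.

Open North and South; minimum total cost 278.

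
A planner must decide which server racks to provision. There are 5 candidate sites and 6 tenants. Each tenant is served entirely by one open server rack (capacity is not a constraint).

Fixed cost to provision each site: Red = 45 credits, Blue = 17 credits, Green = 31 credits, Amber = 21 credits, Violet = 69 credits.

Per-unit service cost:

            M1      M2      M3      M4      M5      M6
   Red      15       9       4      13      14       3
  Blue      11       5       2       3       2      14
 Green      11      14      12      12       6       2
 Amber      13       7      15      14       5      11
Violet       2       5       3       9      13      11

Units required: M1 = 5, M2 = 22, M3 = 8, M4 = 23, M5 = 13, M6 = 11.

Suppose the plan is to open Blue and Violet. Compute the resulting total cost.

Total cost: 438

Each tenant is assigned to its cheapest site among the open ones.
{Blue, Violet}: M1→Violet 2·5=10, M2→Blue 5·22=110, M3→Blue 2·8=16, M4→Blue 3·23=69, M5→Blue 2·13=26, M6→Violet 11·11=121. Service 352; fixed 86; total 438.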